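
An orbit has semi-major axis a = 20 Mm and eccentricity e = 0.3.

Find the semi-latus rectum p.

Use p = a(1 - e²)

Convert to SI: a = 20 Mm = 2e+07 m.
p = a (1 − e²).
p = 2e+07 · (1 − (0.3)²) = 2e+07 · 0.91 ≈ 1.82e+07 m = 18.2 Mm.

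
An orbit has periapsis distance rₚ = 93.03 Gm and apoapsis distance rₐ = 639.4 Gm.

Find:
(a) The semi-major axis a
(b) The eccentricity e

Convert to SI: rₚ = 93.03 Gm = 9.303e+10 m; rₐ = 639.4 Gm = 6.394e+11 m.
(a) a = (rₚ + rₐ) / 2 = (9.303e+10 + 6.394e+11) / 2 ≈ 3.662e+11 m = 366.2 Gm.
(b) e = (rₐ − rₚ) / (rₐ + rₚ) = (6.394e+11 − 9.303e+10) / (6.394e+11 + 9.303e+10) ≈ 0.746.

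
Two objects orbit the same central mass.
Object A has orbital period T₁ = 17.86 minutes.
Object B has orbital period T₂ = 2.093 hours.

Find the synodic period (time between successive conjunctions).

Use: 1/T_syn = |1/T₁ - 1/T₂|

Convert to SI: T₁ = 17.86 minutes = 1071.6 s; T₂ = 2.093 hours = 7534.8 s.
T_syn = |T₁ · T₂ / (T₁ − T₂)|.
T_syn = |1071.6 · 7534.8 / (1071.6 − 7534.8)| s ≈ 1249 s = 20.82 minutes.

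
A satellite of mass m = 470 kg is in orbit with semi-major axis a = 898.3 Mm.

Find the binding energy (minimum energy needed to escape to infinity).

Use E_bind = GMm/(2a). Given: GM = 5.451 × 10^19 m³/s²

Convert to SI: a = 898.3 Mm = 8.983e+08 m.
Total orbital energy is E = −GMm/(2a); binding energy is E_bind = −E = GMm/(2a).
E_bind = 5.451e+19 · 470 / (2 · 8.983e+08) J ≈ 1.426e+13 J = 14.26 TJ.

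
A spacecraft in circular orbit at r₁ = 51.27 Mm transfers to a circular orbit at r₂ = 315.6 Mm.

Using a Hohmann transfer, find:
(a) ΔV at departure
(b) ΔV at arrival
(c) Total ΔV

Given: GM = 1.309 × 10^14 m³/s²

Convert to SI: r₁ = 51.27 Mm = 5.127e+07 m; r₂ = 315.6 Mm = 3.156e+08 m.
Transfer semi-major axis: a_t = (r₁ + r₂)/2 = (5.127e+07 + 3.156e+08)/2 = 1.83435e+08 m.
Circular speeds: v₁ = √(GM/r₁) = 1597.86 m/s, v₂ = √(GM/r₂) = 644.023 m/s.
Transfer speeds (vis-viva v² = GM(2/r − 1/a_t)): v₁ᵗ = 2095.88 m/s, v₂ᵗ = 340.48 m/s.
(a) ΔV₁ = |v₁ᵗ − v₁| ≈ 498 m/s = 498 m/s.
(b) ΔV₂ = |v₂ − v₂ᵗ| ≈ 303.5 m/s = 303.5 m/s.
(c) ΔV_total = ΔV₁ + ΔV₂ ≈ 801.6 m/s = 801.6 m/s.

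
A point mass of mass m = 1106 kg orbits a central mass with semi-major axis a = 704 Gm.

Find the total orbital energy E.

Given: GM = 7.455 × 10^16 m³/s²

Convert to SI: a = 704 Gm = 7.04e+11 m.
E = −GMm / (2a).
E = −7.455e+16 · 1106 / (2 · 7.04e+11) J ≈ -5.856e+07 J = -58.56 MJ.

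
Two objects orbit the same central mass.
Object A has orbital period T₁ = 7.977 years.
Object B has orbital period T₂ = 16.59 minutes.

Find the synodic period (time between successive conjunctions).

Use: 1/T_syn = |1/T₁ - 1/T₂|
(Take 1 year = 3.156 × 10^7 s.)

Convert to SI: T₁ = 7.977 years = 2.51754e+08 s; T₂ = 16.59 minutes = 995.4 s.
T_syn = |T₁ · T₂ / (T₁ − T₂)|.
T_syn = |2.51754e+08 · 995.4 / (2.51754e+08 − 995.4)| s ≈ 995.4 s = 16.59 minutes.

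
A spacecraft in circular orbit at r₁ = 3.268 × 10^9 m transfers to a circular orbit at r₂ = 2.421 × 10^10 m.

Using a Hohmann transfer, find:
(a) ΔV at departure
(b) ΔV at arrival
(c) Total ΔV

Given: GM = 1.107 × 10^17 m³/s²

Transfer semi-major axis: a_t = (r₁ + r₂)/2 = (3.268e+09 + 2.421e+10)/2 = 1.3739e+10 m.
Circular speeds: v₁ = √(GM/r₁) = 5820.13 m/s, v₂ = √(GM/r₂) = 2138.34 m/s.
Transfer speeds (vis-viva v² = GM(2/r − 1/a_t)): v₁ᵗ = 7725.96 m/s, v₂ᵗ = 1042.89 m/s.
(a) ΔV₁ = |v₁ᵗ − v₁| ≈ 1906 m/s = 1.906 km/s.
(b) ΔV₂ = |v₂ − v₂ᵗ| ≈ 1095 m/s = 1.095 km/s.
(c) ΔV_total = ΔV₁ + ΔV₂ ≈ 3001 m/s = 3.001 km/s.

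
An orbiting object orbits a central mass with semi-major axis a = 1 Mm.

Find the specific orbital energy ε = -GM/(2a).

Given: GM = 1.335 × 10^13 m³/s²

Convert to SI: a = 1 Mm = 1e+06 m.
ε = −GM / (2a).
ε = −1.335e+13 / (2 · 1e+06) J/kg ≈ -6.675e+06 J/kg = -6.675 MJ/kg.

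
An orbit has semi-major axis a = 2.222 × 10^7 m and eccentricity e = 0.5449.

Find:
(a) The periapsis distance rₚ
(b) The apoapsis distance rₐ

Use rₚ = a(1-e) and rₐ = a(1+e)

(a) rₚ = a(1 − e) = 2.222e+07 · (1 − 0.5449) = 2.222e+07 · 0.4551 ≈ 1.011e+07 m = 1.011 × 10^7 m.
(b) rₐ = a(1 + e) = 2.222e+07 · (1 + 0.5449) = 2.222e+07 · 1.5449 ≈ 3.433e+07 m = 3.433 × 10^7 m.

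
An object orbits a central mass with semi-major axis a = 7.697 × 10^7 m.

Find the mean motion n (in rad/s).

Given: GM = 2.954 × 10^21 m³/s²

n = √(GM / a³).
n = √(2.954e+21 / (7.697e+07)³) rad/s ≈ 0.08049 rad/s.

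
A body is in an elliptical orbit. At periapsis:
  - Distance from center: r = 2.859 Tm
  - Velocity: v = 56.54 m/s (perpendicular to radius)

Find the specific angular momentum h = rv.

Convert to SI: r = 2.859 Tm = 2.859e+12 m.
With v perpendicular to r, h = r · v.
h = 2.859e+12 · 56.54 m²/s ≈ 1.616e+14 m²/s.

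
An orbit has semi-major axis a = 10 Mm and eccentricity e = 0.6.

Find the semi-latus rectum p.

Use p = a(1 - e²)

Convert to SI: a = 10 Mm = 1e+07 m.
p = a (1 − e²).
p = 1e+07 · (1 − (0.6)²) = 1e+07 · 0.64 ≈ 6.4e+06 m = 6.4 Mm.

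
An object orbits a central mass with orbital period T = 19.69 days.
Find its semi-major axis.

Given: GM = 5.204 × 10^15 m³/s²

Convert to SI: T = 19.69 days = 1.70122e+06 s.
Invert Kepler's third law: a = (GM · T² / (4π²))^(1/3).
Substituting T = 1.70122e+06 s and GM = 5.204e+15 m³/s²:
a = (5.204e+15 · (1.70122e+06)² / (4π²))^(1/3) m
a ≈ 7.253e+08 m = 725.3 Mm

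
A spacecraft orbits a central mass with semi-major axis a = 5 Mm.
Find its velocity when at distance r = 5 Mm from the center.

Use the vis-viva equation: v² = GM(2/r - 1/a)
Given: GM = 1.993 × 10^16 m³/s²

Convert to SI: a = 5 Mm = 5e+06 m; r = 5 Mm = 5e+06 m.
Vis-viva: v = √(GM · (2/r − 1/a)).
2/r − 1/a = 2/5e+06 − 1/5e+06 = 2e-07 m⁻¹.
v = √(1.993e+16 · 2e-07) m/s ≈ 6.313e+04 m/s = 63.13 km/s.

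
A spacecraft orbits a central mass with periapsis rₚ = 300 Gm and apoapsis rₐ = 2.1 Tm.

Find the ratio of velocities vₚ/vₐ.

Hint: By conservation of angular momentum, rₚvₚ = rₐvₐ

Convert to SI: rₚ = 300 Gm = 3e+11 m; rₐ = 2.1 Tm = 2.1e+12 m.
Conservation of angular momentum gives rₚvₚ = rₐvₐ, so vₚ/vₐ = rₐ/rₚ.
vₚ/vₐ = 2.1e+12 / 3e+11 ≈ 7.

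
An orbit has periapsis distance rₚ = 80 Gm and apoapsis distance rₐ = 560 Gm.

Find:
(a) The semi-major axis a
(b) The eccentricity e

Convert to SI: rₚ = 80 Gm = 8e+10 m; rₐ = 560 Gm = 5.6e+11 m.
(a) a = (rₚ + rₐ) / 2 = (8e+10 + 5.6e+11) / 2 ≈ 3.2e+11 m = 320 Gm.
(b) e = (rₐ − rₚ) / (rₐ + rₚ) = (5.6e+11 − 8e+10) / (5.6e+11 + 8e+10) ≈ 0.75.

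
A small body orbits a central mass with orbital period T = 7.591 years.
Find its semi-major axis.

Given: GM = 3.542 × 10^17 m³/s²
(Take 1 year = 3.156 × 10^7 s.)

Convert to SI: T = 7.591 years = 2.39572e+08 s.
Invert Kepler's third law: a = (GM · T² / (4π²))^(1/3).
Substituting T = 2.39572e+08 s and GM = 3.542e+17 m³/s²:
a = (3.542e+17 · (2.39572e+08)² / (4π²))^(1/3) m
a ≈ 8.015e+10 m = 8.015 × 10^10 m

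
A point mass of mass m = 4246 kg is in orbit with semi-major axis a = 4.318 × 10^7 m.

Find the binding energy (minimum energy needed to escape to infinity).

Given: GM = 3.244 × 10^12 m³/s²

Total orbital energy is E = −GMm/(2a); binding energy is E_bind = −E = GMm/(2a).
E_bind = 3.244e+12 · 4246 / (2 · 4.318e+07) J ≈ 1.595e+08 J = 159.5 MJ.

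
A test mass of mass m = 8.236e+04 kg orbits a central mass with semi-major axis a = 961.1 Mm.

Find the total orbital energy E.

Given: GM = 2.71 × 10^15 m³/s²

Convert to SI: a = 961.1 Mm = 9.611e+08 m.
E = −GMm / (2a).
E = −2.71e+15 · 8.236e+04 / (2 · 9.611e+08) J ≈ -1.161e+11 J = -116.1 GJ.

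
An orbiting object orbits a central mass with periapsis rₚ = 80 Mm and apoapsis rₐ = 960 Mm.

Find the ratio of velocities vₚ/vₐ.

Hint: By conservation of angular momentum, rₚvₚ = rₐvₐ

Convert to SI: rₚ = 80 Mm = 8e+07 m; rₐ = 960 Mm = 9.6e+08 m.
Conservation of angular momentum gives rₚvₚ = rₐvₐ, so vₚ/vₐ = rₐ/rₚ.
vₚ/vₐ = 9.6e+08 / 8e+07 ≈ 12.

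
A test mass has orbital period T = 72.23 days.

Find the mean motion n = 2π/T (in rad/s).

Convert to SI: T = 72.23 days = 6.24067e+06 s.
n = 2π / T.
n = 2π / 6.24067e+06 s ≈ 1.007e-06 rad/s.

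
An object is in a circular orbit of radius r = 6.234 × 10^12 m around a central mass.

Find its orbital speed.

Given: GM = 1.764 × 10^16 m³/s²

For a circular orbit, gravity supplies the centripetal force, so v = √(GM / r).
v = √(1.764e+16 / 6.234e+12) m/s ≈ 53.19 m/s = 53.19 m/s.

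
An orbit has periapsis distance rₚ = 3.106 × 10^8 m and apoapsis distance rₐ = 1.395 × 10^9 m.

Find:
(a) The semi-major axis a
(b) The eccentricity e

(a) a = (rₚ + rₐ) / 2 = (3.106e+08 + 1.395e+09) / 2 ≈ 8.528e+08 m = 8.528 × 10^8 m.
(b) e = (rₐ − rₚ) / (rₐ + rₚ) = (1.395e+09 − 3.106e+08) / (1.395e+09 + 3.106e+08) ≈ 0.6358.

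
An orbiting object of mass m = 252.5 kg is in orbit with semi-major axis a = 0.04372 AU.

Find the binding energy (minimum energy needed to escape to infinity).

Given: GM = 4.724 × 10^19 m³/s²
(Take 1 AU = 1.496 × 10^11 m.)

Convert to SI: a = 0.04372 AU = 6.54051e+09 m.
Total orbital energy is E = −GMm/(2a); binding energy is E_bind = −E = GMm/(2a).
E_bind = 4.724e+19 · 252.5 / (2 · 6.54051e+09) J ≈ 9.119e+11 J = 911.9 GJ.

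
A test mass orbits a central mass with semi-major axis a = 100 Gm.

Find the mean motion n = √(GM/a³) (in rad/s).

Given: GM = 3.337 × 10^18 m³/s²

Convert to SI: a = 100 Gm = 1e+11 m.
n = √(GM / a³).
n = √(3.337e+18 / (1e+11)³) rad/s ≈ 5.777e-08 rad/s.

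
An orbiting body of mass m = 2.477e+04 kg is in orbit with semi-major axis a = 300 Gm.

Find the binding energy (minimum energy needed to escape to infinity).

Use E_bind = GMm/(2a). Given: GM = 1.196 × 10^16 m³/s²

Convert to SI: a = 300 Gm = 3e+11 m.
Total orbital energy is E = −GMm/(2a); binding energy is E_bind = −E = GMm/(2a).
E_bind = 1.196e+16 · 2.477e+04 / (2 · 3e+11) J ≈ 4.937e+08 J = 493.7 MJ.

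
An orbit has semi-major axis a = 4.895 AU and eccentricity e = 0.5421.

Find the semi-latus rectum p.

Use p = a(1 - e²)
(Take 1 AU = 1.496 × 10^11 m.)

Convert to SI: a = 4.895 AU = 7.32292e+11 m.
p = a (1 − e²).
p = 7.32292e+11 · (1 − (0.5421)²) = 7.32292e+11 · 0.706128 ≈ 5.171e+11 m = 3.456 AU.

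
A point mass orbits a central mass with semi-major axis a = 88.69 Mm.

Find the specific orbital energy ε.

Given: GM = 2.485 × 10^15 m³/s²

Convert to SI: a = 88.69 Mm = 8.869e+07 m.
ε = −GM / (2a).
ε = −2.485e+15 / (2 · 8.869e+07) J/kg ≈ -1.401e+07 J/kg = -14.01 MJ/kg.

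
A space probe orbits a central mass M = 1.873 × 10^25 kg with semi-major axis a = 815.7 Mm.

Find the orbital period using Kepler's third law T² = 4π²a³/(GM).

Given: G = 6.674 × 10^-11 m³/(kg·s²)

Convert to SI: a = 815.7 Mm = 8.157e+08 m.
GM = G · M = 6.674e-11 · 1.873e+25 = 1.25004e+15 m³/s².
Kepler's third law: T = 2π √(a³ / GM).
Substituting a = 8.157e+08 m and GM = 1.25004e+15 m³/s²:
T = 2π √((8.157e+08)³ / 1.25004e+15) s
T ≈ 4.14e+06 s = 47.92 days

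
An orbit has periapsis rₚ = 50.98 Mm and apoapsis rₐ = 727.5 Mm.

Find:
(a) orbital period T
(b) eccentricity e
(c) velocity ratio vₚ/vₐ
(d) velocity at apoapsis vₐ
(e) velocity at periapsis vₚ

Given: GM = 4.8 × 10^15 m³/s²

Convert to SI: rₚ = 50.98 Mm = 5.098e+07 m; rₐ = 727.5 Mm = 7.275e+08 m.
(a) With a = (rₚ + rₐ)/2 = 3.8924e+08 m, T = 2π √(a³/GM) = 2π √((3.8924e+08)³/4.8e+15) s ≈ 6.964e+05 s
(b) e = (rₐ − rₚ)/(rₐ + rₚ) = (7.275e+08 − 5.098e+07)/(7.275e+08 + 5.098e+07) ≈ 0.869
(c) Conservation of angular momentum (rₚvₚ = rₐvₐ) gives vₚ/vₐ = rₐ/rₚ = 7.275e+08/5.098e+07 ≈ 14.27
(d) With a = (rₚ + rₐ)/2 = 3.8924e+08 m, vₐ = √(GM (2/rₐ − 1/a)) = √(4.8e+15 · (2/7.275e+08 − 1/3.8924e+08)) m/s ≈ 929.6 m/s
(e) With a = (rₚ + rₐ)/2 = 3.8924e+08 m, vₚ = √(GM (2/rₚ − 1/a)) = √(4.8e+15 · (2/5.098e+07 − 1/3.8924e+08)) m/s ≈ 1.327e+04 m/s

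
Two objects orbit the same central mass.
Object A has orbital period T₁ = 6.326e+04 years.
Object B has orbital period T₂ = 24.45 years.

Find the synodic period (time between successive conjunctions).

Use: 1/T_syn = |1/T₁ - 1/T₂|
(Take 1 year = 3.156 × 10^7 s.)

Convert to SI: T₁ = 6.326e+04 years = 1.99649e+12 s; T₂ = 24.45 years = 7.71642e+08 s.
T_syn = |T₁ · T₂ / (T₁ − T₂)|.
T_syn = |1.99649e+12 · 7.71642e+08 / (1.99649e+12 − 7.71642e+08)| s ≈ 7.719e+08 s = 24.46 years.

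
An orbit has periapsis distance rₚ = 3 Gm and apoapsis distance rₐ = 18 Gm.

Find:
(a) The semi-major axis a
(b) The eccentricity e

Convert to SI: rₚ = 3 Gm = 3e+09 m; rₐ = 18 Gm = 1.8e+10 m.
(a) a = (rₚ + rₐ) / 2 = (3e+09 + 1.8e+10) / 2 ≈ 1.05e+10 m = 10.5 Gm.
(b) e = (rₐ − rₚ) / (rₐ + rₚ) = (1.8e+10 − 3e+09) / (1.8e+10 + 3e+09) ≈ 0.7143.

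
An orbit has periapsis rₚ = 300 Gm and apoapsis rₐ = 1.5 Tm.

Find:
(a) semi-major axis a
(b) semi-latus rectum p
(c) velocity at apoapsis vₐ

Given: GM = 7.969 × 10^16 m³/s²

Convert to SI: rₚ = 300 Gm = 3e+11 m; rₐ = 1.5 Tm = 1.5e+12 m.
(a) a = (rₚ + rₐ)/2 = (3e+11 + 1.5e+12)/2 ≈ 9e+11 m
(b) From a = (rₚ + rₐ)/2 = 9e+11 m and e = (rₐ − rₚ)/(rₐ + rₚ) = 0.666667, p = a(1 − e²) = 9e+11 · (1 − (0.666667)²) ≈ 5e+11 m
(c) With a = (rₚ + rₐ)/2 = 9e+11 m, vₐ = √(GM (2/rₐ − 1/a)) = √(7.969e+16 · (2/1.5e+12 − 1/9e+11)) m/s ≈ 133.1 m/s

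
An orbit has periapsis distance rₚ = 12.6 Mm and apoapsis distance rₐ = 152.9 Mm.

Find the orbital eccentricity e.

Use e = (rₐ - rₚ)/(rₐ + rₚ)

Convert to SI: rₚ = 12.6 Mm = 1.26e+07 m; rₐ = 152.9 Mm = 1.529e+08 m.
e = (rₐ − rₚ) / (rₐ + rₚ).
e = (1.529e+08 − 1.26e+07) / (1.529e+08 + 1.26e+07) = 1.403e+08 / 1.655e+08 ≈ 0.8477.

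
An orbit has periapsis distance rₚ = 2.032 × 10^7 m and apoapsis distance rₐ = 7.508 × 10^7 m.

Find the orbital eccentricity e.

e = (rₐ − rₚ) / (rₐ + rₚ).
e = (7.508e+07 − 2.032e+07) / (7.508e+07 + 2.032e+07) = 5.476e+07 / 9.54e+07 ≈ 0.574.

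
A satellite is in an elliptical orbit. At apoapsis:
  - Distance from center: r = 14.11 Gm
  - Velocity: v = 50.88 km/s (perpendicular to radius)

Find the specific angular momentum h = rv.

Convert to SI: r = 14.11 Gm = 1.411e+10 m; v = 50.88 km/s = 50880 m/s.
With v perpendicular to r, h = r · v.
h = 1.411e+10 · 50880 m²/s ≈ 7.179e+14 m²/s.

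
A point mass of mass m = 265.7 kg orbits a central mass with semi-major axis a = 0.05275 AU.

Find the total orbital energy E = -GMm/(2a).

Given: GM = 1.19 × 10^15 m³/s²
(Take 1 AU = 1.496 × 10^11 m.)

Convert to SI: a = 0.05275 AU = 7.8914e+09 m.
E = −GMm / (2a).
E = −1.19e+15 · 265.7 / (2 · 7.8914e+09) J ≈ -2.003e+07 J = -20.03 MJ.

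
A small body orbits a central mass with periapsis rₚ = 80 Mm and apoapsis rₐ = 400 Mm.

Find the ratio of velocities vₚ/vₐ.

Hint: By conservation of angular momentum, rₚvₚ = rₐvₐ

Convert to SI: rₚ = 80 Mm = 8e+07 m; rₐ = 400 Mm = 4e+08 m.
Conservation of angular momentum gives rₚvₚ = rₐvₐ, so vₚ/vₐ = rₐ/rₚ.
vₚ/vₐ = 4e+08 / 8e+07 ≈ 5.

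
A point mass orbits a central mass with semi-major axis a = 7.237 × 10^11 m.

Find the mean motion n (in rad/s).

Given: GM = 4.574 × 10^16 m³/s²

n = √(GM / a³).
n = √(4.574e+16 / (7.237e+11)³) rad/s ≈ 3.474e-10 rad/s.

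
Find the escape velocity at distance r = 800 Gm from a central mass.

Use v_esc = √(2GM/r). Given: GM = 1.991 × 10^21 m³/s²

Convert to SI: r = 800 Gm = 8e+11 m.
Escape velocity comes from setting total energy to zero: ½v² − GM/r = 0 ⇒ v_esc = √(2GM / r).
v_esc = √(2 · 1.991e+21 / 8e+11) m/s ≈ 7.055e+04 m/s = 70.55 km/s.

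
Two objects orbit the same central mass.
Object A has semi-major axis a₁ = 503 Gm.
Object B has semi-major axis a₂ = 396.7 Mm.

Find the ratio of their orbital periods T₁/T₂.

Convert to SI: a₁ = 503 Gm = 5.03e+11 m; a₂ = 396.7 Mm = 3.967e+08 m.
From Kepler's third law, (T₁/T₂)² = (a₁/a₂)³, so T₁/T₂ = (a₁/a₂)^(3/2).
a₁/a₂ = 5.03e+11 / 3.967e+08 = 1267.96.
T₁/T₂ = (1267.96)^(3/2) ≈ 4.515e+04.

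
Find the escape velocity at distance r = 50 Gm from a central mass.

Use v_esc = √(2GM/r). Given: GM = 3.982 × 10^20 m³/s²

Convert to SI: r = 50 Gm = 5e+10 m.
Escape velocity comes from setting total energy to zero: ½v² − GM/r = 0 ⇒ v_esc = √(2GM / r).
v_esc = √(2 · 3.982e+20 / 5e+10) m/s ≈ 1.262e+05 m/s = 126.2 km/s.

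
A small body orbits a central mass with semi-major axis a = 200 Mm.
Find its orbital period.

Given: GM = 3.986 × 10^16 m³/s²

Convert to SI: a = 200 Mm = 2e+08 m.
Kepler's third law: T = 2π √(a³ / GM).
Substituting a = 2e+08 m and GM = 3.986e+16 m³/s²:
T = 2π √((2e+08)³ / 3.986e+16) s
T ≈ 8.901e+04 s = 1.03 days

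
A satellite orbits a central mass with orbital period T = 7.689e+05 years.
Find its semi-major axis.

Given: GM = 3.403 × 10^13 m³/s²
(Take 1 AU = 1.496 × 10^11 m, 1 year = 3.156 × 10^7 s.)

Convert to SI: T = 7.689e+05 years = 2.42665e+13 s.
Invert Kepler's third law: a = (GM · T² / (4π²))^(1/3).
Substituting T = 2.42665e+13 s and GM = 3.403e+13 m³/s²:
a = (3.403e+13 · (2.42665e+13)² / (4π²))^(1/3) m
a ≈ 7.977e+12 m = 53.32 AU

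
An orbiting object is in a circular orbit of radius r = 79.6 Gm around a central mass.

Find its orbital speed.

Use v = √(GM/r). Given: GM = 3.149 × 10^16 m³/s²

Convert to SI: r = 79.6 Gm = 7.96e+10 m.
For a circular orbit, gravity supplies the centripetal force, so v = √(GM / r).
v = √(3.149e+16 / 7.96e+10) m/s ≈ 629 m/s = 629 m/s.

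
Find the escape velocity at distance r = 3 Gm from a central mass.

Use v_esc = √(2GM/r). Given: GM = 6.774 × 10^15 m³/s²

Convert to SI: r = 3 Gm = 3e+09 m.
Escape velocity comes from setting total energy to zero: ½v² − GM/r = 0 ⇒ v_esc = √(2GM / r).
v_esc = √(2 · 6.774e+15 / 3e+09) m/s ≈ 2125 m/s = 2.125 km/s.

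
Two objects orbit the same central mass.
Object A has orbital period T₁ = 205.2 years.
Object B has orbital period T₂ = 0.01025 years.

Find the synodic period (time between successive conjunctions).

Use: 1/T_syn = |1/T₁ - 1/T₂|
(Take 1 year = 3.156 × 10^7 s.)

Convert to SI: T₁ = 205.2 years = 6.47611e+09 s; T₂ = 0.01025 years = 323490 s.
T_syn = |T₁ · T₂ / (T₁ − T₂)|.
T_syn = |6.47611e+09 · 323490 / (6.47611e+09 − 323490)| s ≈ 3.235e+05 s = 0.01025 years.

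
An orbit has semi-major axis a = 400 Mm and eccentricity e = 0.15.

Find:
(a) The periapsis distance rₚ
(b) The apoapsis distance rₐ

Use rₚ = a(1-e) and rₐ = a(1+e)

Convert to SI: a = 400 Mm = 4e+08 m.
(a) rₚ = a(1 − e) = 4e+08 · (1 − 0.15) = 4e+08 · 0.85 ≈ 3.4e+08 m = 340 Mm.
(b) rₐ = a(1 + e) = 4e+08 · (1 + 0.15) = 4e+08 · 1.15 ≈ 4.6e+08 m = 460 Mm.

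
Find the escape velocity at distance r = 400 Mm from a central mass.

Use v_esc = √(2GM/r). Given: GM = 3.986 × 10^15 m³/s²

Convert to SI: r = 400 Mm = 4e+08 m.
Escape velocity comes from setting total energy to zero: ½v² − GM/r = 0 ⇒ v_esc = √(2GM / r).
v_esc = √(2 · 3.986e+15 / 4e+08) m/s ≈ 4464 m/s = 4.464 km/s.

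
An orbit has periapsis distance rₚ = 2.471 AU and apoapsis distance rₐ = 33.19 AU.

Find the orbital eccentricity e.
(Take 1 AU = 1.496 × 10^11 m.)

Convert to SI: rₚ = 2.471 AU = 3.69662e+11 m; rₐ = 33.19 AU = 4.96522e+12 m.
e = (rₐ − rₚ) / (rₐ + rₚ).
e = (4.96522e+12 − 3.69662e+11) / (4.96522e+12 + 3.69662e+11) = 4.59556e+12 / 5.33489e+12 ≈ 0.8614.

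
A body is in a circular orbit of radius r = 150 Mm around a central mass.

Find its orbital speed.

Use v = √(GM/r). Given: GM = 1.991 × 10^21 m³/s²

Convert to SI: r = 150 Mm = 1.5e+08 m.
For a circular orbit, gravity supplies the centripetal force, so v = √(GM / r).
v = √(1.991e+21 / 1.5e+08) m/s ≈ 3.643e+06 m/s = 3643 km/s.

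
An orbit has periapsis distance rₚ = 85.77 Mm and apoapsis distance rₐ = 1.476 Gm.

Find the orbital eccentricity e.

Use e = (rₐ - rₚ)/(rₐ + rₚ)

Convert to SI: rₚ = 85.77 Mm = 8.577e+07 m; rₐ = 1.476 Gm = 1.476e+09 m.
e = (rₐ − rₚ) / (rₐ + rₚ).
e = (1.476e+09 − 8.577e+07) / (1.476e+09 + 8.577e+07) = 1.39023e+09 / 1.56177e+09 ≈ 0.8902.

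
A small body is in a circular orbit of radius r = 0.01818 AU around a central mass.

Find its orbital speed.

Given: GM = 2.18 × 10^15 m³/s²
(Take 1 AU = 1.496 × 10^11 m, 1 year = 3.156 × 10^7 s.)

Convert to SI: r = 0.01818 AU = 2.71973e+09 m.
For a circular orbit, gravity supplies the centripetal force, so v = √(GM / r).
v = √(2.18e+15 / 2.71973e+09) m/s ≈ 895.3 m/s = 0.1889 AU/year.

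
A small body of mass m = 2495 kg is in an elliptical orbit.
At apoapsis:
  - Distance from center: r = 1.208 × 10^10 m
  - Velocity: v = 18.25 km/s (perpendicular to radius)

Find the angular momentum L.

Convert to SI: v = 18.25 km/s = 18250 m/s.
Since v is perpendicular to r, L = m · v · r.
L = 2495 · 18250 · 1.208e+10 kg·m²/s ≈ 5.5e+17 kg·m²/s.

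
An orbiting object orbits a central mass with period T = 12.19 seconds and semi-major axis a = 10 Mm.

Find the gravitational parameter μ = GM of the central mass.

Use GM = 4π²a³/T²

Convert to SI: a = 10 Mm = 1e+07 m.
GM = 4π² · a³ / T².
GM = 4π² · (1e+07)³ / (12.19)² m³/s² ≈ 2.657e+20 m³/s² = 2.657 × 10^20 m³/s².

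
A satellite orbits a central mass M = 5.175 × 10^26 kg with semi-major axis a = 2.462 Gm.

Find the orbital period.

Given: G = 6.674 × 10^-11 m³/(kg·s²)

Convert to SI: a = 2.462 Gm = 2.462e+09 m.
GM = G · M = 6.674e-11 · 5.175e+26 = 3.45379e+16 m³/s².
Kepler's third law: T = 2π √(a³ / GM).
Substituting a = 2.462e+09 m and GM = 3.45379e+16 m³/s²:
T = 2π √((2.462e+09)³ / 3.45379e+16) s
T ≈ 4.13e+06 s = 47.8 days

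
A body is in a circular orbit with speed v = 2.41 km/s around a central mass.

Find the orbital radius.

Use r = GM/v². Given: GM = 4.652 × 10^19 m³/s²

Convert to SI: v = 2.41 km/s = 2410 m/s.
For a circular orbit, v² = GM / r, so r = GM / v².
r = 4.652e+19 / (2410)² m ≈ 8.01e+12 m = 8.01 Tm.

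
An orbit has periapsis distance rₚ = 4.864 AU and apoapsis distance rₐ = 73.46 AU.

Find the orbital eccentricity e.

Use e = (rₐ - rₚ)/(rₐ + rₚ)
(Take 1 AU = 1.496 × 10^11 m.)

Convert to SI: rₚ = 4.864 AU = 7.27654e+11 m; rₐ = 73.46 AU = 1.09896e+13 m.
e = (rₐ − rₚ) / (rₐ + rₚ).
e = (1.09896e+13 − 7.27654e+11) / (1.09896e+13 + 7.27654e+11) = 1.0262e+13 / 1.17173e+13 ≈ 0.8758.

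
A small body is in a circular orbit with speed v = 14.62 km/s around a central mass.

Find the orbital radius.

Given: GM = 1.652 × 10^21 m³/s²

Convert to SI: v = 14.62 km/s = 14620 m/s.
For a circular orbit, v² = GM / r, so r = GM / v².
r = 1.652e+21 / (14620)² m ≈ 7.729e+12 m = 7.729 × 10^12 m.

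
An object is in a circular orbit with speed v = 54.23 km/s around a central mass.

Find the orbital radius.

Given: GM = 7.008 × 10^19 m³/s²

Convert to SI: v = 54.23 km/s = 54230 m/s.
For a circular orbit, v² = GM / r, so r = GM / v².
r = 7.008e+19 / (54230)² m ≈ 2.383e+10 m = 23.83 Gm.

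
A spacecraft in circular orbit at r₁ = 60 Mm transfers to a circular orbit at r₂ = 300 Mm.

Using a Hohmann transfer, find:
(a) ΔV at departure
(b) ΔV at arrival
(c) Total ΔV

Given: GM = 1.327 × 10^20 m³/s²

Convert to SI: r₁ = 60 Mm = 6e+07 m; r₂ = 300 Mm = 3e+08 m.
Transfer semi-major axis: a_t = (r₁ + r₂)/2 = (6e+07 + 3e+08)/2 = 1.8e+08 m.
Circular speeds: v₁ = √(GM/r₁) = 1.48717e+06 m/s, v₂ = √(GM/r₂) = 665081 m/s.
Transfer speeds (vis-viva v² = GM(2/r − 1/a_t)): v₁ᵗ = 1.91992e+06 m/s, v₂ᵗ = 383985 m/s.
(a) ΔV₁ = |v₁ᵗ − v₁| ≈ 4.328e+05 m/s = 432.8 km/s.
(b) ΔV₂ = |v₂ − v₂ᵗ| ≈ 2.811e+05 m/s = 281.1 km/s.
(c) ΔV_total = ΔV₁ + ΔV₂ ≈ 7.139e+05 m/s = 713.9 km/s.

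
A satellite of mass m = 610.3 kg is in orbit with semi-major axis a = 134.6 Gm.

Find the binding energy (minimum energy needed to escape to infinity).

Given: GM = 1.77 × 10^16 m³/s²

Convert to SI: a = 134.6 Gm = 1.346e+11 m.
Total orbital energy is E = −GMm/(2a); binding energy is E_bind = −E = GMm/(2a).
E_bind = 1.77e+16 · 610.3 / (2 · 1.346e+11) J ≈ 4.013e+07 J = 40.13 MJ.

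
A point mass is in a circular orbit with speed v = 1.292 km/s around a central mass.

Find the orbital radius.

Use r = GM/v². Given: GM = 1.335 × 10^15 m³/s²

Convert to SI: v = 1.292 km/s = 1292 m/s.
For a circular orbit, v² = GM / r, so r = GM / v².
r = 1.335e+15 / (1292)² m ≈ 7.998e+08 m = 799.8 Mm.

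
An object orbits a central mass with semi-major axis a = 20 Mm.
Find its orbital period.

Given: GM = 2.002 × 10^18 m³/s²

Convert to SI: a = 20 Mm = 2e+07 m.
Kepler's third law: T = 2π √(a³ / GM).
Substituting a = 2e+07 m and GM = 2.002e+18 m³/s²:
T = 2π √((2e+07)³ / 2.002e+18) s
T ≈ 397.2 s = 6.62 minutes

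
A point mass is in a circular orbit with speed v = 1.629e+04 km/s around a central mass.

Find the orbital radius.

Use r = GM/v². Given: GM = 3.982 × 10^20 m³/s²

Convert to SI: v = 1.629e+04 km/s = 1.629e+07 m/s.
For a circular orbit, v² = GM / r, so r = GM / v².
r = 3.982e+20 / (1.629e+07)² m ≈ 1.501e+06 m = 1.501 Mm.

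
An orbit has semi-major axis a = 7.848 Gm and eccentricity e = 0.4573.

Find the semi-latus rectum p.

Convert to SI: a = 7.848 Gm = 7.848e+09 m.
p = a (1 − e²).
p = 7.848e+09 · (1 − (0.4573)²) = 7.848e+09 · 0.790877 ≈ 6.207e+09 m = 6.207 Gm.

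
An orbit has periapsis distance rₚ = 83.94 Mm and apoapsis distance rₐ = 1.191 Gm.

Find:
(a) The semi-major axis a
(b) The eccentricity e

Convert to SI: rₚ = 83.94 Mm = 8.394e+07 m; rₐ = 1.191 Gm = 1.191e+09 m.
(a) a = (rₚ + rₐ) / 2 = (8.394e+07 + 1.191e+09) / 2 ≈ 6.375e+08 m = 637.5 Mm.
(b) e = (rₐ − rₚ) / (rₐ + rₚ) = (1.191e+09 − 8.394e+07) / (1.191e+09 + 8.394e+07) ≈ 0.8683.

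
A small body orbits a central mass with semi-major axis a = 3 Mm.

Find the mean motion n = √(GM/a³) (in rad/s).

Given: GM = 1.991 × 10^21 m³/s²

Convert to SI: a = 3 Mm = 3e+06 m.
n = √(GM / a³).
n = √(1.991e+21 / (3e+06)³) rad/s ≈ 8.587 rad/s.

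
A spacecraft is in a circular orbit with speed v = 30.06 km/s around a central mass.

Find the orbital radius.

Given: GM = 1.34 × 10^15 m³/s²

Convert to SI: v = 30.06 km/s = 30060 m/s.
For a circular orbit, v² = GM / r, so r = GM / v².
r = 1.34e+15 / (30060)² m ≈ 1.483e+06 m = 1.483 × 10^6 m.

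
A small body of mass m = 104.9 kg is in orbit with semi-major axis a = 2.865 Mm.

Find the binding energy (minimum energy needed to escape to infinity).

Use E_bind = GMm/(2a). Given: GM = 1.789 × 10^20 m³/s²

Convert to SI: a = 2.865 Mm = 2.865e+06 m.
Total orbital energy is E = −GMm/(2a); binding energy is E_bind = −E = GMm/(2a).
E_bind = 1.789e+20 · 104.9 / (2 · 2.865e+06) J ≈ 3.275e+15 J = 3.275 PJ.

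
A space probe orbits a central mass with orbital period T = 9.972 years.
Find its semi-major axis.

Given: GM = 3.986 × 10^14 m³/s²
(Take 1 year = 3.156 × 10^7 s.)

Convert to SI: T = 9.972 years = 3.14716e+08 s.
Invert Kepler's third law: a = (GM · T² / (4π²))^(1/3).
Substituting T = 3.14716e+08 s and GM = 3.986e+14 m³/s²:
a = (3.986e+14 · (3.14716e+08)² / (4π²))^(1/3) m
a ≈ 1e+10 m = 10 Gm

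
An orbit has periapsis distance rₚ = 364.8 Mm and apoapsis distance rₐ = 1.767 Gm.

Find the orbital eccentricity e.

Convert to SI: rₚ = 364.8 Mm = 3.648e+08 m; rₐ = 1.767 Gm = 1.767e+09 m.
e = (rₐ − rₚ) / (rₐ + rₚ).
e = (1.767e+09 − 3.648e+08) / (1.767e+09 + 3.648e+08) = 1.4022e+09 / 2.1318e+09 ≈ 0.6578.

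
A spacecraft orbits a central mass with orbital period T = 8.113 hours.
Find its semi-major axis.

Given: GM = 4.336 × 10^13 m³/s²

Convert to SI: T = 8.113 hours = 29206.8 s.
Invert Kepler's third law: a = (GM · T² / (4π²))^(1/3).
Substituting T = 29206.8 s and GM = 4.336e+13 m³/s²:
a = (4.336e+13 · (29206.8)² / (4π²))^(1/3) m
a ≈ 9.785e+06 m = 9.785 Mm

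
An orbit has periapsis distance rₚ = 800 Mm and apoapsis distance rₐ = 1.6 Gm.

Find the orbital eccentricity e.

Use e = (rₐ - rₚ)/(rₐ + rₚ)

Convert to SI: rₚ = 800 Mm = 8e+08 m; rₐ = 1.6 Gm = 1.6e+09 m.
e = (rₐ − rₚ) / (rₐ + rₚ).
e = (1.6e+09 − 8e+08) / (1.6e+09 + 8e+08) = 8e+08 / 2.4e+09 ≈ 0.3333.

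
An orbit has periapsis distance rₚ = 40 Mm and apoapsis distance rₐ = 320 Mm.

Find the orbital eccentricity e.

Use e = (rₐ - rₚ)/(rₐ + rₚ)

Convert to SI: rₚ = 40 Mm = 4e+07 m; rₐ = 320 Mm = 3.2e+08 m.
e = (rₐ − rₚ) / (rₐ + rₚ).
e = (3.2e+08 − 4e+07) / (3.2e+08 + 4e+07) = 2.8e+08 / 3.6e+08 ≈ 0.7778.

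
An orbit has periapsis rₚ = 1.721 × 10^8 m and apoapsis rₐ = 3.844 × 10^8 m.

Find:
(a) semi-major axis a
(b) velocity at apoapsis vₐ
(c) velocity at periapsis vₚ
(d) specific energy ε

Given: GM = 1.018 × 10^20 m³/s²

(a) a = (rₚ + rₐ)/2 = (1.721e+08 + 3.844e+08)/2 ≈ 2.782e+08 m
(b) With a = (rₚ + rₐ)/2 = 2.7825e+08 m, vₐ = √(GM (2/rₐ − 1/a)) = √(1.018e+20 · (2/3.844e+08 − 1/2.7825e+08)) m/s ≈ 4.047e+05 m/s
(c) With a = (rₚ + rₐ)/2 = 2.7825e+08 m, vₚ = √(GM (2/rₚ − 1/a)) = √(1.018e+20 · (2/1.721e+08 − 1/2.7825e+08)) m/s ≈ 9.04e+05 m/s
(d) With a = (rₚ + rₐ)/2 = 2.7825e+08 m, ε = −GM/(2a) = −1.018e+20/(2 · 2.7825e+08) J/kg ≈ -1.829e+11 J/kg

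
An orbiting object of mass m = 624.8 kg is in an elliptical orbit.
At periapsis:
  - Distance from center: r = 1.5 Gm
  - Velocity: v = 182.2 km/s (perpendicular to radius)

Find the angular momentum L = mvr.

Convert to SI: r = 1.5 Gm = 1.5e+09 m; v = 182.2 km/s = 182200 m/s.
Since v is perpendicular to r, L = m · v · r.
L = 624.8 · 182200 · 1.5e+09 kg·m²/s ≈ 1.708e+17 kg·m²/s.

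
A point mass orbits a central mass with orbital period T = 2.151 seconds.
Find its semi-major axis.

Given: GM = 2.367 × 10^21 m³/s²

Invert Kepler's third law: a = (GM · T² / (4π²))^(1/3).
Substituting T = 2.151 s and GM = 2.367e+21 m³/s²:
a = (2.367e+21 · (2.151)² / (4π²))^(1/3) m
a ≈ 6.522e+06 m = 6.522 × 10^6 m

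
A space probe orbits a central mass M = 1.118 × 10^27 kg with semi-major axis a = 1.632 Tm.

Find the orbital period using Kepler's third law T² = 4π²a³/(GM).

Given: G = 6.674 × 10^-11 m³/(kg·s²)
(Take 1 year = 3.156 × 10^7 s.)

Convert to SI: a = 1.632 Tm = 1.632e+12 m.
GM = G · M = 6.674e-11 · 1.118e+27 = 7.46153e+16 m³/s².
Kepler's third law: T = 2π √(a³ / GM).
Substituting a = 1.632e+12 m and GM = 7.46153e+16 m³/s²:
T = 2π √((1.632e+12)³ / 7.46153e+16) s
T ≈ 4.796e+10 s = 1520 years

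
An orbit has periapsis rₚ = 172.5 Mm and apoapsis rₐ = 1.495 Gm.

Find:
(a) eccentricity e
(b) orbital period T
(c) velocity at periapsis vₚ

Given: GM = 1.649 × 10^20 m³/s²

Convert to SI: rₚ = 172.5 Mm = 1.725e+08 m; rₐ = 1.495 Gm = 1.495e+09 m.
(a) e = (rₐ − rₚ)/(rₐ + rₚ) = (1.495e+09 − 1.725e+08)/(1.495e+09 + 1.725e+08) ≈ 0.7931
(b) With a = (rₚ + rₐ)/2 = 8.3375e+08 m, T = 2π √(a³/GM) = 2π √((8.3375e+08)³/1.649e+20) s ≈ 1.178e+04 s
(c) With a = (rₚ + rₐ)/2 = 8.3375e+08 m, vₚ = √(GM (2/rₚ − 1/a)) = √(1.649e+20 · (2/1.725e+08 − 1/8.3375e+08)) m/s ≈ 1.309e+06 m/s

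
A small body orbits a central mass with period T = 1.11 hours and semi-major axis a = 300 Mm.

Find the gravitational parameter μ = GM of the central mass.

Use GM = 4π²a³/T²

Convert to SI: T = 1.11 hours = 3996 s; a = 300 Mm = 3e+08 m.
GM = 4π² · a³ / T².
GM = 4π² · (3e+08)³ / (3996)² m³/s² ≈ 6.675e+19 m³/s² = 6.675 × 10^19 m³/s².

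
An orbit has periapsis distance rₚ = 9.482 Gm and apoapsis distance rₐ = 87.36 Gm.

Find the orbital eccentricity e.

Convert to SI: rₚ = 9.482 Gm = 9.482e+09 m; rₐ = 87.36 Gm = 8.736e+10 m.
e = (rₐ − rₚ) / (rₐ + rₚ).
e = (8.736e+10 − 9.482e+09) / (8.736e+10 + 9.482e+09) = 7.7878e+10 / 9.6842e+10 ≈ 0.8042.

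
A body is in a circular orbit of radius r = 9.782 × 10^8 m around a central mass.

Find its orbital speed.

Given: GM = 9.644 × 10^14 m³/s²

For a circular orbit, gravity supplies the centripetal force, so v = √(GM / r).
v = √(9.644e+14 / 9.782e+08) m/s ≈ 992.9 m/s = 992.9 m/s.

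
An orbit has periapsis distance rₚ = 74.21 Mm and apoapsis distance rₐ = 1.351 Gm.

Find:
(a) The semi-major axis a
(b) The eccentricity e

Convert to SI: rₚ = 74.21 Mm = 7.421e+07 m; rₐ = 1.351 Gm = 1.351e+09 m.
(a) a = (rₚ + rₐ) / 2 = (7.421e+07 + 1.351e+09) / 2 ≈ 7.126e+08 m = 712.6 Mm.
(b) e = (rₐ − rₚ) / (rₐ + rₚ) = (1.351e+09 − 7.421e+07) / (1.351e+09 + 7.421e+07) ≈ 0.8959.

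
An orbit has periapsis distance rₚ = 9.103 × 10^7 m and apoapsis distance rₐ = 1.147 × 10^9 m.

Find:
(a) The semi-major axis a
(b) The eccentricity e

(a) a = (rₚ + rₐ) / 2 = (9.103e+07 + 1.147e+09) / 2 ≈ 6.19e+08 m = 6.19 × 10^8 m.
(b) e = (rₐ − rₚ) / (rₐ + rₚ) = (1.147e+09 − 9.103e+07) / (1.147e+09 + 9.103e+07) ≈ 0.8529.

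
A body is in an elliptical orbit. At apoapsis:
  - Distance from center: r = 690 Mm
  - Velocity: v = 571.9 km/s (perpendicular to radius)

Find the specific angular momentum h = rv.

Convert to SI: r = 690 Mm = 6.9e+08 m; v = 571.9 km/s = 571900 m/s.
With v perpendicular to r, h = r · v.
h = 6.9e+08 · 571900 m²/s ≈ 3.946e+14 m²/s.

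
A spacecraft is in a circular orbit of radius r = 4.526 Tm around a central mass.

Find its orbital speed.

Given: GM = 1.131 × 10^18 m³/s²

Convert to SI: r = 4.526 Tm = 4.526e+12 m.
For a circular orbit, gravity supplies the centripetal force, so v = √(GM / r).
v = √(1.131e+18 / 4.526e+12) m/s ≈ 499.9 m/s = 499.9 m/s.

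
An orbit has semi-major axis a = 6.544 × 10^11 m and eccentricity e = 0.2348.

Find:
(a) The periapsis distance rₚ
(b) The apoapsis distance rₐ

(a) rₚ = a(1 − e) = 6.544e+11 · (1 − 0.2348) = 6.544e+11 · 0.7652 ≈ 5.007e+11 m = 5.007 × 10^11 m.
(b) rₐ = a(1 + e) = 6.544e+11 · (1 + 0.2348) = 6.544e+11 · 1.2348 ≈ 8.081e+11 m = 8.081 × 10^11 m.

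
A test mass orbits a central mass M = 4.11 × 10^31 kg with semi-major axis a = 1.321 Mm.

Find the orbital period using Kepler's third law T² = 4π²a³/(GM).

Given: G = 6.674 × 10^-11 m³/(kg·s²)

Convert to SI: a = 1.321 Mm = 1.321e+06 m.
GM = G · M = 6.674e-11 · 4.11e+31 = 2.74301e+21 m³/s².
Kepler's third law: T = 2π √(a³ / GM).
Substituting a = 1.321e+06 m and GM = 2.74301e+21 m³/s²:
T = 2π √((1.321e+06)³ / 2.74301e+21) s
T ≈ 0.1821 s = 0.1821 seconds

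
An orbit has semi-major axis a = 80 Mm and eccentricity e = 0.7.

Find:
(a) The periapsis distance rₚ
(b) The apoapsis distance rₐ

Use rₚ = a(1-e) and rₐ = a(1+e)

Convert to SI: a = 80 Mm = 8e+07 m.
(a) rₚ = a(1 − e) = 8e+07 · (1 − 0.7) = 8e+07 · 0.3 ≈ 2.4e+07 m = 24 Mm.
(b) rₐ = a(1 + e) = 8e+07 · (1 + 0.7) = 8e+07 · 1.7 ≈ 1.36e+08 m = 136 Mm.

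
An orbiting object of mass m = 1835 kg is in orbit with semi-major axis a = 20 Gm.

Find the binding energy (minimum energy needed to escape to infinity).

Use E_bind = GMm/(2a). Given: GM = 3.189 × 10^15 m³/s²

Convert to SI: a = 20 Gm = 2e+10 m.
Total orbital energy is E = −GMm/(2a); binding energy is E_bind = −E = GMm/(2a).
E_bind = 3.189e+15 · 1835 / (2 · 2e+10) J ≈ 1.463e+08 J = 146.3 MJ.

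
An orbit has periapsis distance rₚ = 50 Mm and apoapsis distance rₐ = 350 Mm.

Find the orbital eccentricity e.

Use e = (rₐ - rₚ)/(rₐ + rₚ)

Convert to SI: rₚ = 50 Mm = 5e+07 m; rₐ = 350 Mm = 3.5e+08 m.
e = (rₐ − rₚ) / (rₐ + rₚ).
e = (3.5e+08 − 5e+07) / (3.5e+08 + 5e+07) = 3e+08 / 4e+08 ≈ 0.75.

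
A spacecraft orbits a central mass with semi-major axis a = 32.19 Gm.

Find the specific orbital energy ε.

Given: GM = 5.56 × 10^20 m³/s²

Convert to SI: a = 32.19 Gm = 3.219e+10 m.
ε = −GM / (2a).
ε = −5.56e+20 / (2 · 3.219e+10) J/kg ≈ -8.636e+09 J/kg = -8.636 GJ/kg.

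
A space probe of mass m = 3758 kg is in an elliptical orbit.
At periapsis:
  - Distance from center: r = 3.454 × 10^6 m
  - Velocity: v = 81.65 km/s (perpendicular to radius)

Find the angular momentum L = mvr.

Convert to SI: v = 81.65 km/s = 81650 m/s.
Since v is perpendicular to r, L = m · v · r.
L = 3758 · 81650 · 3.454e+06 kg·m²/s ≈ 1.06e+15 kg·m²/s.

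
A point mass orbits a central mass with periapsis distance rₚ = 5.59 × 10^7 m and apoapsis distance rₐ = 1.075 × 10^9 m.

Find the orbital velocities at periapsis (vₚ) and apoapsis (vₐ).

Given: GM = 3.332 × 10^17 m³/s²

Use the vis-viva equation v² = GM(2/r − 1/a) with a = (rₚ + rₐ)/2 = (5.59e+07 + 1.075e+09)/2 = 5.6545e+08 m.
vₚ = √(GM · (2/rₚ − 1/a)) = √(3.332e+17 · (2/5.59e+07 − 1/5.6545e+08)) m/s ≈ 1.065e+05 m/s = 106.5 km/s.
vₐ = √(GM · (2/rₐ − 1/a)) = √(3.332e+17 · (2/1.075e+09 − 1/5.6545e+08)) m/s ≈ 5536 m/s = 5.536 km/s.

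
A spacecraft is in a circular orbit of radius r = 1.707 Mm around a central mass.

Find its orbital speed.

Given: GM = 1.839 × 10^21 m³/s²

Convert to SI: r = 1.707 Mm = 1.707e+06 m.
For a circular orbit, gravity supplies the centripetal force, so v = √(GM / r).
v = √(1.839e+21 / 1.707e+06) m/s ≈ 3.282e+07 m/s = 3.282e+04 km/s.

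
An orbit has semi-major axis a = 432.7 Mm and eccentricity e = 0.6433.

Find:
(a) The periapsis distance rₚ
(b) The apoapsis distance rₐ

Convert to SI: a = 432.7 Mm = 4.327e+08 m.
(a) rₚ = a(1 − e) = 4.327e+08 · (1 − 0.6433) = 4.327e+08 · 0.3567 ≈ 1.543e+08 m = 154.3 Mm.
(b) rₐ = a(1 + e) = 4.327e+08 · (1 + 0.6433) = 4.327e+08 · 1.6433 ≈ 7.111e+08 m = 711.1 Mm.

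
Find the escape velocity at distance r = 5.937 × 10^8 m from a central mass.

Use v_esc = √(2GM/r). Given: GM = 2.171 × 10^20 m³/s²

Escape velocity comes from setting total energy to zero: ½v² − GM/r = 0 ⇒ v_esc = √(2GM / r).
v_esc = √(2 · 2.171e+20 / 5.937e+08) m/s ≈ 8.552e+05 m/s = 855.2 km/s.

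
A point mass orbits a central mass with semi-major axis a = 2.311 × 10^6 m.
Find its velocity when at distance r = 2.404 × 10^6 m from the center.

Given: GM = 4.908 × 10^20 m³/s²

Vis-viva: v = √(GM · (2/r − 1/a)).
2/r − 1/a = 2/2.404e+06 − 1/2.311e+06 = 3.99234e-07 m⁻¹.
v = √(4.908e+20 · 3.99234e-07) m/s ≈ 1.4e+07 m/s = 1.4e+04 km/s.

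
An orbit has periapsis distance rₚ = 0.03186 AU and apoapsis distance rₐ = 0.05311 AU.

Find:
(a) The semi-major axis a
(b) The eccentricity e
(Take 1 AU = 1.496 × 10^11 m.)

Convert to SI: rₚ = 0.03186 AU = 4.76626e+09 m; rₐ = 0.05311 AU = 7.94526e+09 m.
(a) a = (rₚ + rₐ) / 2 = (4.76626e+09 + 7.94526e+09) / 2 ≈ 6.356e+09 m = 0.04249 AU.
(b) e = (rₐ − rₚ) / (rₐ + rₚ) = (7.94526e+09 − 4.76626e+09) / (7.94526e+09 + 4.76626e+09) ≈ 0.2501.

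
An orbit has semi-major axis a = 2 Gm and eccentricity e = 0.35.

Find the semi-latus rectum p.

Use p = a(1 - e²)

Convert to SI: a = 2 Gm = 2e+09 m.
p = a (1 − e²).
p = 2e+09 · (1 − (0.35)²) = 2e+09 · 0.8775 ≈ 1.755e+09 m = 1.755 Gm.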